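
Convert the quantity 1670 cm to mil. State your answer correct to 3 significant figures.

657000 mil

1 centimeter = 393.701 mil.
So 1670 × 393.701 ≈ 657000 mil.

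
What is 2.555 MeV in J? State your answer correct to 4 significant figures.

4.094e-13 J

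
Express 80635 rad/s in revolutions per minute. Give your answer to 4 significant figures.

1 rad/s = 9.54930 revolutions per minute.
Then 80635 × 9.54930 ≈ 770000 rpm.

770000 revolutions per minute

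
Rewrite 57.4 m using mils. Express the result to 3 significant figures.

1 meter = 39370.1 mil.
57.4 × 39370.1 ≈ 2.26 × 10^6 mil.

2.26 × 10^6 mil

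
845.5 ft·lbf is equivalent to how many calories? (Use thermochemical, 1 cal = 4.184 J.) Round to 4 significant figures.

274.0 cal

1 foot-pound = 0.324048 cal.
Thus 845.5 × 0.324048 ≈ 274.0 cal.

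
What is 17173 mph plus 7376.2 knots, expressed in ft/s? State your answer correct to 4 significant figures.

37640 ft/s

17173 mph = 25187.1 ft/s and 7376.2 kn = 12449.6 ft/s.
25187.1 + 12449.6 ≈ 37640 ft/s.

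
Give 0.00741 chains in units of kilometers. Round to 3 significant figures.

0.000149 km

1 chain = 0.0201168 km.
So 0.00741 × 0.0201168 ≈ 0.000149 km.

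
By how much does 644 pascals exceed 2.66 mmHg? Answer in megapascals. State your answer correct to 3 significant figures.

644 Pa = 0.000644000 MPa and 2.66 mmHg = 0.000354638 MPa.
0.000644000 − 0.000354638 ≈ 0.000289 MPa.

0.000289 MPa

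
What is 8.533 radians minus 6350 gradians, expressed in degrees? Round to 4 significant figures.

-5226 °

8.533 rad = 488.905 ° and 6350 grad = 5715.00 °.
488.905 − 5715.00 ≈ -5226 °.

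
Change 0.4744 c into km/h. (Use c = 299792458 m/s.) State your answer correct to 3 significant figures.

5.12 × 10^8 kilometers per hour

1 speed of light = 1.07925 × 10^9 km/h.
So 0.4744 × 1.07925 × 10^9 ≈ 5.12 × 10^8 km/h.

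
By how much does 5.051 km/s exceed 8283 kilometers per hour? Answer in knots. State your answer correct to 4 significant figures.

5346 kn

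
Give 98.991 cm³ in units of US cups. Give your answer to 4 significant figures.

0.4184 US cup

1 cubic centimeter = 0.00422675 US cup.
Then 98.991 × 0.00422675 ≈ 0.4184 US cup.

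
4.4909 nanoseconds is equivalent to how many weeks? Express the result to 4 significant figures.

7.425e-15 weeks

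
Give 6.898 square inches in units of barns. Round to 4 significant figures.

4.450e+25 barn

1 square inch = 6.45160e+24 barn.
6.898 × 6.45160e+24 ≈ 4.450e+25 barn.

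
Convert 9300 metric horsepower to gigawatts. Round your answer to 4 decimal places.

0.0068 GW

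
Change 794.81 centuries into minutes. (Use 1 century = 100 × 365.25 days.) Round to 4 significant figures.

4.180e+10 min

1 century = 5.25960e+7 minutes.
Thus 794.81 × 5.25960e+7 ≈ 4.180e+10 min.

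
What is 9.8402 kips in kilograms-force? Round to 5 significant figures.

4463.4 kgf

1 kip = 453.592 kgf.
9.8402 × 453.592 ≈ 4463.4 kgf.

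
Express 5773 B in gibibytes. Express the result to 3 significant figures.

5.38e-6 gibibytes

1 B = 9.31323e-10 GiB.
So 5773 × 9.31323e-10 ≈ 5.38e-6 GiB.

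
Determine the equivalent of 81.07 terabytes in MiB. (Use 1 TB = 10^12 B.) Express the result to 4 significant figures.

7.731 × 10^7 mebibytes

1 TB = 953674 MiB.
Thus 81.07 × 953674 ≈ 7.731 × 10^7 MiB.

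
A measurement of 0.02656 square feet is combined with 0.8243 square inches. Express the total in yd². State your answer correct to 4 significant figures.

0.003587 yd²

0.02656 ft² = 0.00295111 yd² and 0.8243 in² = 0.000636034 yd².
0.00295111 + 0.000636034 ≈ 0.003587 yd².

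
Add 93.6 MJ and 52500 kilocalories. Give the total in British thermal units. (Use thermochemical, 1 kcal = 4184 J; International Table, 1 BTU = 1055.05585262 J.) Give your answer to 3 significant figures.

297000 British thermal units

93.6 MJ = 88715.7 BTU and 52500 kcal = 208198 BTU.
88715.7 + 208198 ≈ 297000 BTU.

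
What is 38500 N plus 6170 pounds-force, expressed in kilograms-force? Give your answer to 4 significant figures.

6725 kgf

38500 N = 3925.91 kgf and 6170 lbf = 2798.66 kgf.
3925.91 + 2798.66 ≈ 6725 kgf.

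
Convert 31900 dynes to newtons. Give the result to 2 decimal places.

0.32 N

1 dyne = 1.00000 × 10^-5 newtons.
Then 31900 × 1.00000 × 10^-5 ≈ 0.32 N.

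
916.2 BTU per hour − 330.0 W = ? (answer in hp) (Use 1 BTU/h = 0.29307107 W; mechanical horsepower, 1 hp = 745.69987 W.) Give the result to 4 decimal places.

916.2 BTU/h = 0.360080 hp and 330.0 W = 0.442537 hp.
0.360080 − 0.442537 ≈ -0.0825 hp.

-0.0825 hp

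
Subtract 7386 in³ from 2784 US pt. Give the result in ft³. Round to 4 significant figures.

42.25 cubic feet

2784 US pt = 46.5208 ft³ and 7386 in³ = 4.27431 ft³.
46.5208 − 4.27431 ≈ 42.25 ft³.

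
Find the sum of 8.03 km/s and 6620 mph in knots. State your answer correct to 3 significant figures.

21400 knots

8.03 km/s = 15609.1 kn and 6620 mph = 5752.62 kn.
15609.1 + 5752.62 ≈ 21400 kn.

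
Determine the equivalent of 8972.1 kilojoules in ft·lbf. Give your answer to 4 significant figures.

6.617e+6 ft·lbf

1 kilojoule = 737.562 ft·lbf.
Then 8972.1 × 737.562 ≈ 6.617e+6 ft·lbf.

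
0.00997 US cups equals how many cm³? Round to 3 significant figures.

2.36 cubic centimeters

1 US cup = 236.588 cm³.
Then 0.00997 × 236.588 ≈ 2.36 cm³.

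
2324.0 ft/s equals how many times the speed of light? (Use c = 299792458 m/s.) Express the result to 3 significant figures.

1 foot per second = 1.01670 × 10^-9 times the speed of light.
So 2324.0 × 1.01670 × 10^-9 ≈ 2.36 × 10^-6 c.

2.36 × 10^-6 times the speed of light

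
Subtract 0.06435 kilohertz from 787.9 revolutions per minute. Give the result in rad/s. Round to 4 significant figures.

-321.8 radians per second

787.9 rpm = 82.5087 rad/s and 0.06435 kHz = 404.323 rad/s.
82.5087 − 404.323 ≈ -321.8 rad/s.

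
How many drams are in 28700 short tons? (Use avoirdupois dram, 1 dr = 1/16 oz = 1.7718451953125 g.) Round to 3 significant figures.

1 short ton = 512000 dr.
Then 28700 × 512000 ≈ 1.47e+10 dr.

1.47e+10 dr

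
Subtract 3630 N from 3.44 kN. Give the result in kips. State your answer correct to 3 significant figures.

3.44 kN = 0.773343 kip and 3630 N = 0.816056 kip.
0.773343 − 0.816056 ≈ -0.0427 kip.

-0.0427 kips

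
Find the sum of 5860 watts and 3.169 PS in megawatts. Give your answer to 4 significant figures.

0.008191 megawatts

5860 W = 0.00586000 MW and 3.169 PS = 0.00233080 MW.
0.00586000 + 0.00233080 ≈ 0.008191 MW.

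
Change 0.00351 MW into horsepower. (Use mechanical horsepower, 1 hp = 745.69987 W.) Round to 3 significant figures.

4.71 hp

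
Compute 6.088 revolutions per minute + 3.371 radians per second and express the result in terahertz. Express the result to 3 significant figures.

6.38e-13 THz

6.088 rpm = 1.01467e-13 THz and 3.371 rad/s = 5.36511e-13 THz.
1.01467e-13 + 5.36511e-13 ≈ 6.38e-13 THz.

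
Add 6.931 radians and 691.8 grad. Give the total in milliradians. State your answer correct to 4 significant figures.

17800 mrad

6.931 rad = 6931.00 mrad and 691.8 grad = 10866.8 mrad.
6931.00 + 10866.8 ≈ 17800 mrad.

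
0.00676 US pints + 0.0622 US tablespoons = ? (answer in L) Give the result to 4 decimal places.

0.00676 US pt = 0.00319867 L and 0.0622 US tbsp = 0.000919737 L.
0.00319867 + 0.000919737 ≈ 0.0041 L.

0.0041 L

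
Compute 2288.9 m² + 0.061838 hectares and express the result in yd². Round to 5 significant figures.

3477.1 yd²

2288.9 m² = 2737.50 yd² and 0.061838 ha = 739.576 yd².
2737.50 + 739.576 ≈ 3477.1 yd².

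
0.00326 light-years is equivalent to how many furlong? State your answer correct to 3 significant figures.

1 ly = 4.70290 × 10^13 furlong.
Then 0.00326 × 4.70290 × 10^13 ≈ 1.53 × 10^11 furlong.

1.53 × 10^11 furlong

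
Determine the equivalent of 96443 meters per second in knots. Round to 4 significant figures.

1 m/s = 1.94384 kn.
So 96443 × 1.94384 ≈ 187500 kn.

187500 kn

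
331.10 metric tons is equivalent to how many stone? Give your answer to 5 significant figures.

1 metric ton = 157.473 st.
Thus 331.10 × 157.473 ≈ 52139 st.

52139 st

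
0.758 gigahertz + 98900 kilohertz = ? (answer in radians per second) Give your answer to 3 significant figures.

5.38 × 10^9 rad/s

0.758 GHz = 4.76265 × 10^9 rad/s and 98900 kHz = 6.21407 × 10^8 rad/s.
4.76265 × 10^9 + 6.21407 × 10^8 ≈ 5.38 × 10^9 rad/s.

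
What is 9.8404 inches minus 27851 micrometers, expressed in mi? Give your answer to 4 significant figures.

0.0001380 mi

9.8404 in = 0.000155309 mi and 27851 μm = 1.73058e-5 mi.
0.000155309 − 1.73058e-5 ≈ 0.0001380 mi.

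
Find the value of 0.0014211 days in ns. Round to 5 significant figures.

1.2278 × 10^11 ns

1 d = 8.64000 × 10^13 ns.
So 0.0014211 × 8.64000 × 10^13 ≈ 1.2278 × 10^11 ns.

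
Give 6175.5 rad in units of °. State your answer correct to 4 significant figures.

353800 degrees

1 radian = 57.2958 °.
Thus 6175.5 × 57.2958 ≈ 353800 °.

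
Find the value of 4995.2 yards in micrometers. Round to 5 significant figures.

4.5676e+9 micrometers

1 yard = 914400 μm.
So 4995.2 × 914400 ≈ 4.5676e+9 μm.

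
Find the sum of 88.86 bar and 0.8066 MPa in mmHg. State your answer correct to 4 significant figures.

88.86 bar = 66650.5 mmHg and 0.8066 MPa = 6050.00 mmHg.
66650.5 + 6050.00 ≈ 72700 mmHg.

72700 mmHg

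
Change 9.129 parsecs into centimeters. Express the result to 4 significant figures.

2.817e+19 cm

1 parsec = 3.08568e+18 centimeters.
9.129 × 3.08568e+18 ≈ 2.817e+19 cm.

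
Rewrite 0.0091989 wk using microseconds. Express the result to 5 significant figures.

5.5635e+9 μs

1 wk = 6.04800e+11 microseconds.
Thus 0.0091989 × 6.04800e+11 ≈ 5.5635e+9 μs.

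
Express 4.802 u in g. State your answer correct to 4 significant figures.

7.974e-24 g

1 atomic mass unit = 1.66054e-24 g.
Thus 4.802 × 1.66054e-24 ≈ 7.974e-24 g.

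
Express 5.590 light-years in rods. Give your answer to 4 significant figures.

1 light-year = 1.88116 × 10^15 rod.
So 5.590 × 1.88116 × 10^15 ≈ 1.052 × 10^16 rod.

1.052 × 10^16 rod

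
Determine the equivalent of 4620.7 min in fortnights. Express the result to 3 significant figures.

0.229 fortnight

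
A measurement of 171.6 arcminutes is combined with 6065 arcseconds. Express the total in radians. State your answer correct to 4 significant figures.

0.07932 rad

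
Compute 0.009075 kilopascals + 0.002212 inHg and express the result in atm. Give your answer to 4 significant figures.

0.009075 kPa = 8.95633 × 10^-5 atm and 0.002212 inHg = 7.39274 × 10^-5 atm.
8.95633 × 10^-5 + 7.39274 × 10^-5 ≈ 0.0001635 atm.

0.0001635 atmospheres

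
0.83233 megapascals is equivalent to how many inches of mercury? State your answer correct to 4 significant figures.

245.8 inches of mercury

1 MPa = 295.300 inches of mercury.
Then 0.83233 × 295.300 ≈ 245.8 inHg.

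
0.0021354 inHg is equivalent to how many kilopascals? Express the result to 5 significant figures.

1 inHg = 3.38639 kPa.
Then 0.0021354 × 3.38639 ≈ 0.0072313 kPa.

0.0072313 kPa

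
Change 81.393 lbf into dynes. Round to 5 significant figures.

3.6205 × 10^7 dyn

1 lbf = 444822 dyn.
Thus 81.393 × 444822 ≈ 3.6205 × 10^7 dyn.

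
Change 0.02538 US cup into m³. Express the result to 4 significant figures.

6.005e-6 m³

1 US cup = 0.000236588 m³.
So 0.02538 × 0.000236588 ≈ 6.005e-6 m³.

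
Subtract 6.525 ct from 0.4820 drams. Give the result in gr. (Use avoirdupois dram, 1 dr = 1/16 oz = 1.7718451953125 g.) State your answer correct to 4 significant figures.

-6.960 grains

0.4820 dr = 13.17969 gr and 6.525 ct = 20.13923 gr.
13.17969 − 20.13923 ≈ -6.960 gr.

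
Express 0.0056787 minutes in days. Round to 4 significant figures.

1 minute = 0.000694444 d.
0.0056787 × 0.000694444 ≈ 3.944e-6 d.

3.944e-6 d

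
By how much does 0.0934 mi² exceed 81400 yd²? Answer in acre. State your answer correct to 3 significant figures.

43.0 acre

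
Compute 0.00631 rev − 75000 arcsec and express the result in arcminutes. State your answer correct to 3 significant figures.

-1110 arcmin

0.00631 rev = 136.296 arcmin and 75000 arcsec = 1250.00 arcmin.
136.296 − 1250.00 ≈ -1110 arcmin.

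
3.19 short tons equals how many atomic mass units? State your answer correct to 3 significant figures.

1 short ton = 5.46319 × 10^29 u.
So 3.19 × 5.46319 × 10^29 ≈ 1.74 × 10^30 u.

1.74 × 10^30 u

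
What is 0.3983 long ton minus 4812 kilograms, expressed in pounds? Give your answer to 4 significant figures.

0.3983 long ton = 892.192 lb and 4812 kg = 10608.6 lb.
892.192 − 10608.6 ≈ -9716 lb.

-9716 pounds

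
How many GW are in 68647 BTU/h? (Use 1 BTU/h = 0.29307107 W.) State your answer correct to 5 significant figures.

2.0118e-5 gigawatts

1 BTU per hour = 2.93071e-10 GW.
So 68647 × 2.93071e-10 ≈ 2.0118e-5 GW.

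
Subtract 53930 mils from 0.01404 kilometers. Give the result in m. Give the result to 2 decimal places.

0.01404 km = 14.0400 m and 53930 mil = 1.36982 m.
14.0400 − 1.36982 ≈ 12.67 m.

12.67 m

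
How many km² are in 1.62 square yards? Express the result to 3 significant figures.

1.35 × 10^-6 km²

1 square yard = 8.36127 × 10^-7 km².
Thus 1.62 × 8.36127 × 10^-7 ≈ 1.35 × 10^-6 km².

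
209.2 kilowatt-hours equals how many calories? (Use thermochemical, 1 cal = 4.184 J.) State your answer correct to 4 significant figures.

1.800e+8 calories

1 kWh = 860421 cal.
Thus 209.2 × 860421 ≈ 1.800e+8 cal.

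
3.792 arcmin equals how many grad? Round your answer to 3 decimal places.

0.070 grad

1 arcmin = 0.0185185 gradians.
3.792 × 0.0185185 ≈ 0.070 grad.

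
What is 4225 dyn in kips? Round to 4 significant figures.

1 dyn = 2.24809e-9 kips.
So 4225 × 2.24809e-9 ≈ 9.498e-6 kip.

9.498e-6 kip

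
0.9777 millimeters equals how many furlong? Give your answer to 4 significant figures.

4.860e-6 furlong

1 millimeter = 4.97097e-6 furlong.
So 0.9777 × 4.97097e-6 ≈ 4.860e-6 furlong.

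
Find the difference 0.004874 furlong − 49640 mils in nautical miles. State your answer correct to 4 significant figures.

-0.0001514 nautical miles

0.004874 furlong = 0.000529424 nmi and 49640 mil = 0.000680808 nmi.
0.000529424 − 0.000680808 ≈ -0.0001514 nmi.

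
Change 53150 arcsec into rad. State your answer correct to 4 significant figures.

0.2577 rad

1 arcsecond = 4.84814 × 10^-6 radians.
53150 × 4.84814 × 10^-6 ≈ 0.2577 rad.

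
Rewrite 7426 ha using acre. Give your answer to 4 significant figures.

18350 acre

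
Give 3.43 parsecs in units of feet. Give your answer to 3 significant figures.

3.47e+17 ft

1 parsec = 1.01236e+17 feet.
3.43 × 1.01236e+17 ≈ 3.47e+17 ft.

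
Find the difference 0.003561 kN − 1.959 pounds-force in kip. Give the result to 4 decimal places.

0.003561 kN = 0.000800545 kip and 1.959 lbf = 0.00195900 kip.
0.000800545 − 0.00195900 ≈ -0.0012 kip.

-0.0012 kip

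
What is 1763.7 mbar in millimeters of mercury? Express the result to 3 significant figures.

1320 millimeters of mercury

1 mbar = 0.750062 millimeters of mercury.
1763.7 × 0.750062 ≈ 1320 mmHg.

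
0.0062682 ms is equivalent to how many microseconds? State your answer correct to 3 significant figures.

1 ms = 1000.00 microseconds.
0.0062682 × 1000.00 ≈ 6.27 μs.

6.27 μs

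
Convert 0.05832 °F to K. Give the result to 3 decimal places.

255.405 kelvins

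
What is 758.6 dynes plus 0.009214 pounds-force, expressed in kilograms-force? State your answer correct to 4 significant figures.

0.004953 kgf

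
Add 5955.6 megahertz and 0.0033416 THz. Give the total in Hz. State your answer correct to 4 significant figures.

9.297e+9 hertz

5955.6 MHz = 5.95560e+9 Hz and 0.0033416 THz = 3.34160e+9 Hz.
5.95560e+9 + 3.34160e+9 ≈ 9.297e+9 Hz.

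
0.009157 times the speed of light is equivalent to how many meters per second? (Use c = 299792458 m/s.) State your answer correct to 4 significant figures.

2.745 × 10^6 m/s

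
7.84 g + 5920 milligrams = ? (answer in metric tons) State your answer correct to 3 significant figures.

7.84 g = 7.84000e-6 t and 5920 mg = 5.92000e-6 t.
7.84000e-6 + 5.92000e-6 ≈ 1.38e-5 t.

1.38e-5 metric tons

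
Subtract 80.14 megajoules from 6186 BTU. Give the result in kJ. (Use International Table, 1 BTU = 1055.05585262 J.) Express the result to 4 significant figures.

6186 BTU = 6526.58 kJ and 80.14 MJ = 80140.0 kJ.
6526.58 − 80140.0 ≈ -73610 kJ.

-73610 kilojoules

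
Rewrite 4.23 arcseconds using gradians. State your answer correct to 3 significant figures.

0.00131 grad

1 arcsec = 0.000308642 grad.
4.23 × 0.000308642 ≈ 0.00131 grad.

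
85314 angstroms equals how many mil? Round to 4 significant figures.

0.3359 mils

1 angstrom = 3.93701 × 10^-6 mil.
So 85314 × 3.93701 × 10^-6 ≈ 0.3359 mil.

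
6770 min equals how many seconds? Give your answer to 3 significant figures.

406000 s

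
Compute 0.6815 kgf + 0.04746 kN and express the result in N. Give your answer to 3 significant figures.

54.1 newtons

0.6815 kgf = 6.68323 N and 0.04746 kN = 47.4600 N.
6.68323 + 47.4600 ≈ 54.1 N.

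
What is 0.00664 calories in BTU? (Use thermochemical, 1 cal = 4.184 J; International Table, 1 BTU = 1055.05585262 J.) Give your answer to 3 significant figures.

1 calorie = 0.00396567 British thermal units.
0.00664 × 0.00396567 ≈ 2.63e-5 BTU.

2.63e-5 British thermal units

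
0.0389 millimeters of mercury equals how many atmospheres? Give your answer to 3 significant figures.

5.12 × 10^-5 atmospheres

1 mmHg = 0.00131579 atm.
0.0389 × 0.00131579 ≈ 5.12 × 10^-5 atm.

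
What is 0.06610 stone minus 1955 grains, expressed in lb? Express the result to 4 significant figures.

0.6461 pounds

0.06610 st = 0.925400 lb and 1955 gr = 0.279286 lb.
0.925400 − 0.279286 ≈ 0.6461 lb.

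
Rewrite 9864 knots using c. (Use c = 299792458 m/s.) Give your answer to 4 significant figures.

1.693 × 10^-5 c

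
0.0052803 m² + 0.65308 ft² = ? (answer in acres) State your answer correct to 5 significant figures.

0.0052803 m² = 1.30479e-6 acre and 0.65308 ft² = 1.49927e-5 acre.
1.30479e-6 + 1.49927e-5 ≈ 1.6297e-5 acre.

1.6297e-5 acre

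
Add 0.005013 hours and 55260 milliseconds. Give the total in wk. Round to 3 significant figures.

0.000121 weeks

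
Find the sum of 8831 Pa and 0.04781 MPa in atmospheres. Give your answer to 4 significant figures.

0.5590 atm

8831 Pa = 0.0871552 atm and 0.04781 MPa = 0.471848 atm.
0.0871552 + 0.471848 ≈ 0.5590 atm.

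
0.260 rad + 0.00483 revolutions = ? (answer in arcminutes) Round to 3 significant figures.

0.260 rad = 893.814 arcmin and 0.00483 rev = 104.328 arcmin.
893.814 + 104.328 ≈ 998 arcmin.

998 arcminutes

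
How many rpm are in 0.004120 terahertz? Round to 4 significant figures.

1 THz = 6.00000 × 10^13 revolutions per minute.
Then 0.004120 × 6.00000 × 10^13 ≈ 2.472 × 10^11 rpm.

2.472 × 10^11 revolutions per minute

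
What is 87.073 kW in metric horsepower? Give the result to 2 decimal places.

118.39 metric horsepower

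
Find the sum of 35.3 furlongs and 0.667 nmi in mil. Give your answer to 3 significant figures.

35.3 furlong = 2.79576e+8 mil and 0.667 nmi = 4.86332e+7 mil.
2.79576e+8 + 4.86332e+7 ≈ 3.28e+8 mil.

3.28e+8 mils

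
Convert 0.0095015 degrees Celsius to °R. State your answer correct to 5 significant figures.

°R = (°C + 273.15) × 9/5.
Applying the formula gives 491.69 °R.

491.69 °R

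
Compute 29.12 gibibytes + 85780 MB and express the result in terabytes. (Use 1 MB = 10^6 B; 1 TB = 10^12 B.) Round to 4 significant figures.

0.1170 terabytes

29.12 GiB = 0.0312674 TB and 85780 MB = 0.0857800 TB.
0.0312674 + 0.0857800 ≈ 0.1170 TB.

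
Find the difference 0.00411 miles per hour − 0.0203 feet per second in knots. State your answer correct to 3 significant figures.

0.00411 mph = 0.00357149 kn and 0.0203 ft/s = 0.0120274 kn.
0.00357149 − 0.0120274 ≈ -0.00846 kn.

-0.00846 kn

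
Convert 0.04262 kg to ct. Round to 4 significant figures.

213.1 ct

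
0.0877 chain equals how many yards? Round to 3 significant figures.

1 chain = 22.0000 yards.
Thus 0.0877 × 22.0000 ≈ 1.93 yd.

1.93 yd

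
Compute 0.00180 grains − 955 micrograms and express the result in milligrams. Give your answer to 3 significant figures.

-0.838 milligrams

0.00180 gr = 0.116638 mg and 955 μg = 0.955000 mg.
0.116638 − 0.955000 ≈ -0.838 mg.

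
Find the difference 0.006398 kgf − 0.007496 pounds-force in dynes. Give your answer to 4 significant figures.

0.006398 kgf = 6274.29 dyn and 0.007496 lbf = 3334.39 dyn.
6274.29 − 3334.39 ≈ 2940 dyn.

2940 dyn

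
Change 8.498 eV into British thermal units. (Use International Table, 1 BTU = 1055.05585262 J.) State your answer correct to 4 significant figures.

1 eV = 1.51857e-22 British thermal units.
8.498 × 1.51857e-22 ≈ 1.290e-21 BTU.

1.290e-21 BTU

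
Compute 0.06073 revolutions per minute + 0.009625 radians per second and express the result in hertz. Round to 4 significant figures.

0.06073 rpm = 0.00101217 Hz and 0.009625 rad/s = 0.00153187 Hz.
0.00101217 + 0.00153187 ≈ 0.002544 Hz.

0.002544 Hz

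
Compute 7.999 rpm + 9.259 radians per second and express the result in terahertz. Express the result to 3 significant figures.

1.61e-12 terahertz

7.999 rpm = 1.33317e-13 THz and 9.259 rad/s = 1.47362e-12 THz.
1.33317e-13 + 1.47362e-12 ≈ 1.61e-12 THz.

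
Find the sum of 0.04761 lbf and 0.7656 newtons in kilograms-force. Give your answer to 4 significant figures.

0.04761 lbf = 0.021595533 kgf and 0.7656 N = 0.078069473 kgf.
0.021595533 + 0.078069473 ≈ 0.09967 kgf.

0.09967 kgf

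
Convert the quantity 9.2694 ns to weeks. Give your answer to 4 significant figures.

1 nanosecond = 1.65344 × 10^-15 weeks.
Then 9.2694 × 1.65344 × 10^-15 ≈ 1.533 × 10^-14 wk.

1.533 × 10^-14 wk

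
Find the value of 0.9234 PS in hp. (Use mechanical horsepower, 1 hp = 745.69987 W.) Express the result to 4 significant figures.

0.9108 hp

1 PS = 0.986320 hp.
0.9234 × 0.986320 ≈ 0.9108 hp.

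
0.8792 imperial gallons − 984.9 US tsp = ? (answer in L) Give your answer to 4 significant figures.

-0.8576 L

0.8792 imp gal = 3.99692 L and 984.9 US tsp = 4.85449 L.
3.99692 − 4.85449 ≈ -0.8576 L.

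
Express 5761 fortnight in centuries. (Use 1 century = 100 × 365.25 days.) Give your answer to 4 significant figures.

1 fortnight = 0.000383299 centuries.
Thus 5761 × 0.000383299 ≈ 2.208 century.

2.208 century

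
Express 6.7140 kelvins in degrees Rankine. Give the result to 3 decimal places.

°R = K × 9/5.
Applying the formula gives 12.085 °R.

12.085 °R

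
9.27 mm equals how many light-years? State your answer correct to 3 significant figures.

9.80e-19 light-years

1 mm = 1.05700e-19 ly.
Thus 9.27 × 1.05700e-19 ≈ 9.80e-19 ly.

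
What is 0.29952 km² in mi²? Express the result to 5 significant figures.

0.11565 mi²

1 square kilometer = 0.386102 square miles.
Then 0.29952 × 0.386102 ≈ 0.11565 mi².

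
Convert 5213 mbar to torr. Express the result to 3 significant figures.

3910 torr

1 mbar = 0.750062 torr.
Thus 5213 × 0.750062 ≈ 3910 torr.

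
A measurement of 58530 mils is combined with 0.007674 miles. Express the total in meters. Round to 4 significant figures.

58530 mil = 1.48666 m and 0.007674 mi = 12.3501 m.
1.48666 + 12.3501 ≈ 13.84 m.

13.84 meters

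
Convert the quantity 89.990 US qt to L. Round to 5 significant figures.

1 US qt = 0.946353 L.
So 89.990 × 0.946353 ≈ 85.162 L.

85.162 liters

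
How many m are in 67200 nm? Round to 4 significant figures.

1 nanometer = 1.00000e-9 m.
So 67200 × 1.00000e-9 ≈ 6.720e-5 m.

6.720e-5 meters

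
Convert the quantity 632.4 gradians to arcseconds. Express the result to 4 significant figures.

2.049e+6 arcsec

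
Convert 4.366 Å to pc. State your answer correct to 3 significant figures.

1.41e-26 pc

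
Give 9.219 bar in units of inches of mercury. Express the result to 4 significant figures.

1 bar = 29.5300 inches of mercury.
Thus 9.219 × 29.5300 ≈ 272.2 inHg.

272.2 inHg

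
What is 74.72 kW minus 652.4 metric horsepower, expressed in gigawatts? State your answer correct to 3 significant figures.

-0.000405 gigawatts

74.72 kW = 7.47200e-5 GW and 652.4 PS = 0.000479839 GW.
7.47200e-5 − 0.000479839 ≈ -0.000405 GW.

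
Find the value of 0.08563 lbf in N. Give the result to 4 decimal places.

0.3809 newtons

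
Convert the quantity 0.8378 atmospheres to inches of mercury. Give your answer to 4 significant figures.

1 atmosphere = 29.9213 inches of mercury.
So 0.8378 × 29.9213 ≈ 25.07 inHg.

25.07 inches of mercury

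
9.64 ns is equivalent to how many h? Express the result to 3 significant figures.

2.68 × 10^-12 h

1 ns = 2.77778 × 10^-13 h.
So 9.64 × 2.77778 × 10^-13 ≈ 2.68 × 10^-12 h.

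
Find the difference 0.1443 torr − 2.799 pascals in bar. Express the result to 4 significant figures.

0.1443 torr = 0.000192384 bar and 2.799 Pa = 2.79900e-5 bar.
0.000192384 − 2.79900e-5 ≈ 0.0001644 bar.

0.0001644 bar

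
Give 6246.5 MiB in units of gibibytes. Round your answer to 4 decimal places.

6.1001 GiB

1 MiB = 0.0009765625 GiB.
Thus 6246.5 × 0.0009765625 ≈ 6.1001 GiB.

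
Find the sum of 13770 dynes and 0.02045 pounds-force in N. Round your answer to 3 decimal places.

0.229 newtons

13770 dyn = 0.137700 N and 0.02045 lbf = 0.0909661 N.
0.137700 + 0.0909661 ≈ 0.229 N.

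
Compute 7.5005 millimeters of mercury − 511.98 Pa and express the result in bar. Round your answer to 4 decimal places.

0.0049 bar

7.5005 mmHg = 0.00999985 bar and 511.98 Pa = 0.00511980 bar.
0.00999985 − 0.00511980 ≈ 0.0049 bar.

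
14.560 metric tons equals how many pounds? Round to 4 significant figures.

32100 lb

1 metric ton = 2204.62 pounds.
Thus 14.560 × 2204.62 ≈ 32100 lb.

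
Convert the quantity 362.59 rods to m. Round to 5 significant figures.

1823.5 meters

1 rod = 5.02920 m.
362.59 × 5.02920 ≈ 1823.5 m.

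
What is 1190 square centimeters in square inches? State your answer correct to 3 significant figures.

1 cm² = 0.155000 square inches.
So 1190 × 0.155000 ≈ 184 in².

184 in²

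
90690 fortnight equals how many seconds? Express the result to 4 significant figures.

1.097e+11 s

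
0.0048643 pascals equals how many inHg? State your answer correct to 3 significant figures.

1.44e-6 inches of mercury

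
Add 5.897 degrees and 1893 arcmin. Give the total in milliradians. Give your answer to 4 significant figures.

5.897 ° = 102.922 mrad and 1893 arcmin = 550.651 mrad.
102.922 + 550.651 ≈ 653.6 mrad.

653.6 mrad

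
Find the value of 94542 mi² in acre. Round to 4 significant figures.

1 mi² = 640.000 acre.
Then 94542 × 640.000 ≈ 6.051 × 10^7 acre.

6.051 × 10^7 acres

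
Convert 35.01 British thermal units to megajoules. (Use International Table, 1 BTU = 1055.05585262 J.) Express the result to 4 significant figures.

0.03694 MJ

1 BTU = 0.00105506 MJ.
Then 35.01 × 0.00105506 ≈ 0.03694 MJ.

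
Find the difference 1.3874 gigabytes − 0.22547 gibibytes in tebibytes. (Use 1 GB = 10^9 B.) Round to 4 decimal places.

0.0010 TiB

1.3874 GB = 0.00126183 TiB and 0.22547 GiB = 0.000220186 TiB.
0.00126183 − 0.000220186 ≈ 0.0010 TiB.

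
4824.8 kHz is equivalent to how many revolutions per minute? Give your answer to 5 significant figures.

1 kHz = 60000.0 revolutions per minute.
4824.8 × 60000.0 ≈ 2.8949 × 10^8 rpm.

2.8949 × 10^8 rpm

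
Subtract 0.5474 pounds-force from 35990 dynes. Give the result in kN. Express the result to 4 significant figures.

35990 dyn = 0.000359900 kN and 0.5474 lbf = 0.00243496 kN.
0.000359900 − 0.00243496 ≈ -0.002075 kN.

-0.002075 kN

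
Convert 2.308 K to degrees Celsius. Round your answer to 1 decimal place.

-270.8 degrees Celsius

K = °C + 273.15.
Applying the formula gives -270.8 °C.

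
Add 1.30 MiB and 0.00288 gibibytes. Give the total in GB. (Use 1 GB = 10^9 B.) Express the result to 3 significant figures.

0.00446 GB

1.30 MiB = 0.00136315 GB and 0.00288 GiB = 0.00309238 GB.
0.00136315 + 0.00309238 ≈ 0.00446 GB.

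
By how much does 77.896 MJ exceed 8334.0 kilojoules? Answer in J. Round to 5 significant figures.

6.9562e+7 J

77.896 MJ = 7.78960e+7 J and 8334.0 kJ = 8.33400e+6 J.
7.78960e+7 − 8.33400e+6 ≈ 6.9562e+7 J.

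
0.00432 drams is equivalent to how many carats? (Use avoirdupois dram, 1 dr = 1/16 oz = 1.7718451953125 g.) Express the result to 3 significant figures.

1 dr = 8.85923 ct.
Then 0.00432 × 8.85923 ≈ 0.0383 ct.

0.0383 ct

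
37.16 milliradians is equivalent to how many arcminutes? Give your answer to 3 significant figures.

1 milliradian = 3.43775 arcmin.
So 37.16 × 3.43775 ≈ 128 arcmin.

128 arcmin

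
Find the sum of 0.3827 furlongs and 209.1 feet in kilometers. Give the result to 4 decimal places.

0.3827 furlong = 0.0769870 km and 209.1 ft = 0.0637337 km.
0.0769870 + 0.0637337 ≈ 0.1407 km.

0.1407 km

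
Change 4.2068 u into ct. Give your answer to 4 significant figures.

3.493e-23 ct

1 u = 8.30270e-24 ct.
Thus 4.2068 × 8.30270e-24 ≈ 3.493e-23 ct.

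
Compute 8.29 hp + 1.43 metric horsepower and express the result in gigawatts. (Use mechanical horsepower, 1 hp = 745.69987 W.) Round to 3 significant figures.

8.29 hp = 6.18185 × 10^-6 GW and 1.43 PS = 1.05176 × 10^-6 GW.
6.18185 × 10^-6 + 1.05176 × 10^-6 ≈ 7.23 × 10^-6 GW.

7.23 × 10^-6 GW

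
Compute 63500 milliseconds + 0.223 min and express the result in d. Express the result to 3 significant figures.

0.000890 days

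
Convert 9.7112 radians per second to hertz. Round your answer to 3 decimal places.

1 rad/s = 0.159155 Hz.
So 9.7112 × 0.159155 ≈ 1.546 Hz.

1.546 hertz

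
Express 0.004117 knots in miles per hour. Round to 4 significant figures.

0.004738 miles per hour

1 kn = 1.15078 miles per hour.
Then 0.004117 × 1.15078 ≈ 0.004738 mph.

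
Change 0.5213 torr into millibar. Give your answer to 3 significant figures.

0.695 mbar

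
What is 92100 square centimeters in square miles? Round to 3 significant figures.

3.56 × 10^-6 square miles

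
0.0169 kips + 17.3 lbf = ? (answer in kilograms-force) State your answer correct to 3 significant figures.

15.5 kgf

0.0169 kip = 7.66571 kgf and 17.3 lbf = 7.84715 kgf.
7.66571 + 7.84715 ≈ 15.5 kgf.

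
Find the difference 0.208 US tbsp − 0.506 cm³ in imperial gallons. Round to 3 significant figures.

0.000565 imp gal

0.208 US tbsp = 0.000676548 imp gal and 0.506 cm³ = 0.000111304 imp gal.
0.000676548 − 0.000111304 ≈ 0.000565 imp gal.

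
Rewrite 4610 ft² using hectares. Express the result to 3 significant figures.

1 ft² = 9.29030 × 10^-6 ha.
So 4610 × 9.29030 × 10^-6 ≈ 0.0428 ha.

0.0428 hectares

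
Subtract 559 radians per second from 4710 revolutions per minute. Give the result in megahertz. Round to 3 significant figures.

-1.05 × 10^-5 MHz

4710 rpm = 7.85000 × 10^-5 MHz and 559 rad/s = 8.89676 × 10^-5 MHz.
7.85000 × 10^-5 − 8.89676 × 10^-5 ≈ -1.05 × 10^-5 MHz.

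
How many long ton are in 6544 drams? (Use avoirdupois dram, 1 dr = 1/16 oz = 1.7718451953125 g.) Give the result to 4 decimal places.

0.0114 long tons

1 dr = 1.74386 × 10^-6 long tons.
Then 6544 × 1.74386 × 10^-6 ≈ 0.0114 long ton.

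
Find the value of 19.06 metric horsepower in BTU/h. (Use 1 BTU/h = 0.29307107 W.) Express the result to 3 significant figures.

1 metric horsepower = 2509.63 BTU/h.
Thus 19.06 × 2509.63 ≈ 47800 BTU/h.

47800 BTU/h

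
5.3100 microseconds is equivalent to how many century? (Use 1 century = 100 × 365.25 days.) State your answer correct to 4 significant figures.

1.683e-15 centuries

1 microsecond = 3.16881e-16 centuries.
So 5.3100 × 3.16881e-16 ≈ 1.683e-15 century.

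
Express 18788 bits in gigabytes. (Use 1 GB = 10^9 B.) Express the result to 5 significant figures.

1 bit = 1.25000e-10 gigabytes.
So 18788 × 1.25000e-10 ≈ 2.3485e-6 GB.

2.3485e-6 GB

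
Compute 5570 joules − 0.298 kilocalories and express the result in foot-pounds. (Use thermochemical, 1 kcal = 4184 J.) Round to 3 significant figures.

3190 ft·lbf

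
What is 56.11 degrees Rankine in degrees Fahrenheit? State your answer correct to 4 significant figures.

-403.6 °F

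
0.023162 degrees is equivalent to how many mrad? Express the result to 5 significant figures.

0.40425 mrad

1 degree = 17.4533 mrad.
Then 0.023162 × 17.4533 ≈ 0.40425 mrad.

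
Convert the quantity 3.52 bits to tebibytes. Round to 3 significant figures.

4.00e-13 tebibytes

1 bit = 1.13687e-13 TiB.
3.52 × 1.13687e-13 ≈ 4.00e-13 TiB.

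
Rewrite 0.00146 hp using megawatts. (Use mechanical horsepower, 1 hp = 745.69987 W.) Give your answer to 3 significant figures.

1.09e-6 MW

1 horsepower = 0.000745700 MW.
0.00146 × 0.000745700 ≈ 1.09e-6 MW.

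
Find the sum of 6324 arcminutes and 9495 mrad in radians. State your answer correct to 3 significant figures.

6324 arcmin = 1.83958 rad and 9495 mrad = 9.49500 rad.
1.83958 + 9.49500 ≈ 11.3 rad.

11.3 radians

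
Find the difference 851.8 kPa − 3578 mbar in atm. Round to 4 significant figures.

4.875 atm

851.8 kPa = 8.40661 atm and 3578 mbar = 3.53121 atm.
8.40661 − 3.53121 ≈ 4.875 atm.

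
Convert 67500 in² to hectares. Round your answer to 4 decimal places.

1 in² = 6.45160 × 10^-8 hectares.
Thus 67500 × 6.45160 × 10^-8 ≈ 0.0044 ha.

0.0044 hectares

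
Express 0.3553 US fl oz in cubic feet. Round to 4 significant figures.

0.0003711 cubic feet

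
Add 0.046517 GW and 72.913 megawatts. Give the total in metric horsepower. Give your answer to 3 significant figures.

162000 PS

0.046517 GW = 63245.5 PS and 72.913 MW = 99134.1 PS.
63245.5 + 99134.1 ≈ 162000 PS.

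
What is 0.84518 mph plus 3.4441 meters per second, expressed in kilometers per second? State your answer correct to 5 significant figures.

0.0038219 km/s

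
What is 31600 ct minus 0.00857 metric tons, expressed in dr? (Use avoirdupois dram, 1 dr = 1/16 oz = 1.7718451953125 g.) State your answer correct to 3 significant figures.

-1270 drams

31600 ct = 3566.90 dr and 0.00857 t = 4836.77 dr.
3566.90 − 4836.77 ≈ -1270 dr.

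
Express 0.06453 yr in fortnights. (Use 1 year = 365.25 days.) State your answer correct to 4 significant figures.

1.684 fortnights

1 year = 26.0893 fortnight.
Then 0.06453 × 26.0893 ≈ 1.684 fortnight.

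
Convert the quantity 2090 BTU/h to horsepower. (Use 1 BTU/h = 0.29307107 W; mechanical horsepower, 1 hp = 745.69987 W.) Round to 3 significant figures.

0.821 horsepower

1 BTU/h = 0.000393015 hp.
Thus 2090 × 0.000393015 ≈ 0.821 hp.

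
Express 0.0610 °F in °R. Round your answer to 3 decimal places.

459.731 °R

°R = °F + 459.67.
Applying the formula gives 459.731 °R.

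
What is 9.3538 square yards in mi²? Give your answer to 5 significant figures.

1 yd² = 3.22831 × 10^-7 square miles.
So 9.3538 × 3.22831 × 10^-7 ≈ 3.0197 × 10^-6 mi².

3.0197 × 10^-6 mi²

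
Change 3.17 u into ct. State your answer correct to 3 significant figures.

2.63 × 10^-23 ct

1 atomic mass unit = 8.30270 × 10^-24 ct.
Then 3.17 × 8.30270 × 10^-24 ≈ 2.63 × 10^-23 ct.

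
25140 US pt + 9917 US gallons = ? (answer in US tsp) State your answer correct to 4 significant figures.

1.003 × 10^7 US teaspoons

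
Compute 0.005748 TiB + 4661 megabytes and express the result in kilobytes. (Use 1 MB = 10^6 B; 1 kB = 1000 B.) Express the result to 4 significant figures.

1.098 × 10^7 kB

0.005748 TiB = 6.31999 × 10^6 kB and 4661 MB = 4.66100 × 10^6 kB.
6.31999 × 10^6 + 4.66100 × 10^6 ≈ 1.098 × 10^7 kB.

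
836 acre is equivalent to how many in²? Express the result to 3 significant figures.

5.24 × 10^9 in²

1 acre = 6.27264 × 10^6 square inches.
Then 836 × 6.27264 × 10^6 ≈ 5.24 × 10^9 in².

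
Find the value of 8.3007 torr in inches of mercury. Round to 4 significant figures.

1 torr = 0.0393701 inches of mercury.
So 8.3007 × 0.0393701 ≈ 0.3268 inHg.

0.3268 inHg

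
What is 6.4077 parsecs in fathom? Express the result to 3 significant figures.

1.08e+17 fathom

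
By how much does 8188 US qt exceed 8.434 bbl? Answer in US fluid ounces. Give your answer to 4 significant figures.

8188 US qt = 262016 US fl oz and 8.434 bbl = 45341.2 US fl oz.
262016 − 45341.2 ≈ 216700 US fl oz.

216700 US fluid ounces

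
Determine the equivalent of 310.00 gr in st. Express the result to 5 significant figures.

0.0031633 st

1 gr = 1.02041e-5 st.
Thus 310.00 × 1.02041e-5 ≈ 0.0031633 st.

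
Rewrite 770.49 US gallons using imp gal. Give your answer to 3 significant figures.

642 imp gal

1 US gallon = 0.832674 imperial gallons.
Thus 770.49 × 0.832674 ≈ 642 imp gal.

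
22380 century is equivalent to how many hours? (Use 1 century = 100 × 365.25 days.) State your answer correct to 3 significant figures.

1.96e+10 h

1 century = 876600 h.
Then 22380 × 876600 ≈ 1.96e+10 h.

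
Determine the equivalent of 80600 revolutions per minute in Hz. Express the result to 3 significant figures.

1340 hertz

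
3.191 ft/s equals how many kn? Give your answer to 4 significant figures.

1 ft/s = 0.592484 knots.
So 3.191 × 0.592484 ≈ 1.891 kn.

1.891 kn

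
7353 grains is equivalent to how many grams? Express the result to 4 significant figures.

476.5 g

1 grain = 0.0647989 grams.
So 7353 × 0.0647989 ≈ 476.5 g.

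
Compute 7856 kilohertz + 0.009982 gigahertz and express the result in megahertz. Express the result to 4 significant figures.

17.84 megahertz

7856 kHz = 7.85600 MHz and 0.009982 GHz = 9.98200 MHz.
7.85600 + 9.98200 ≈ 17.84 MHz.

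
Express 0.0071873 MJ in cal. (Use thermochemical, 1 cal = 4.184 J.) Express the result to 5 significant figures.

1 megajoule = 239006 cal.
So 0.0071873 × 239006 ≈ 1717.8 cal.

1717.8 cal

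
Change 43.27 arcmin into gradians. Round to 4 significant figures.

1 arcminute = 0.0185185 grad.
Then 43.27 × 0.0185185 ≈ 0.8013 grad.

0.8013 gradians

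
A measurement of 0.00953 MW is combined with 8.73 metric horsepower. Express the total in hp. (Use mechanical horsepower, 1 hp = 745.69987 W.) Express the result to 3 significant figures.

0.00953 MW = 12.7799 hp and 8.73 PS = 8.61057 hp.
12.7799 + 8.61057 ≈ 21.4 hp.

21.4 hp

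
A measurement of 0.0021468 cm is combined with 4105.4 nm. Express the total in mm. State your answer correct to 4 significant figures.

0.02557 mm

0.0021468 cm = 0.0214680 mm and 4105.4 nm = 0.00410540 mm.
0.0214680 + 0.00410540 ≈ 0.02557 mm.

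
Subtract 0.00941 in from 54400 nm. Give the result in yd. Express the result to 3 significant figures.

54400 nm = 5.94926e-5 yd and 0.00941 in = 0.000261389 yd.
5.94926e-5 − 0.000261389 ≈ -0.000202 yd.

-0.000202 yards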